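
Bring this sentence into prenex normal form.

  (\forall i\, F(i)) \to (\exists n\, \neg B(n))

Eliminate → and ↔ using ¬ and ∨.
  \neg (\forall i\, F(i)) \lor (\exists n\, \neg B(n))
Drive negations inward (¬∀x A ≡ ∃x ¬A, ¬∃x A ≡ ∀x ¬A, De Morgan for ∧/∨):
  (\exists i\, \neg F(i)) \lor (\exists n\, \neg B(n))
All bound variables are already distinct, so no renaming is needed.
Finally move all quantifiers to the prefix:
  \exists i\, \exists n\, (\neg F(i) \lor \neg B(n))

\exists i\, \exists n\, (\neg F(i) \lor \neg B(n))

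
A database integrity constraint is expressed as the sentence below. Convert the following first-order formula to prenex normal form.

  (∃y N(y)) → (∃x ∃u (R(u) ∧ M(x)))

Eliminate → and ↔ using ¬ and ∨.
  ¬(∃y N(y)) ∨ (∃x ∃u (R(u) ∧ M(x)))
Drive negations inward (¬∀x A ≡ ∃x ¬A, ¬∃x A ≡ ∀x ¬A, De Morgan for ∧/∨):
  (∀y ¬N(y)) ∨ (∃x ∃u (R(u) ∧ M(x)))
Extract every quantifier outward, since the variables are now distinct and don't occur free across branches:
  ∀y ∃x ∃u (¬N(y) ∨ R(u) ∧ M(x))

∀y ∃x ∃u (¬N(y) ∨ R(u) ∧ M(x))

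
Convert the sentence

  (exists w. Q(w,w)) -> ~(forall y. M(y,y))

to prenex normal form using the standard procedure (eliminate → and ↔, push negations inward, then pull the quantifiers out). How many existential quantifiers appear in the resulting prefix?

1

Rewrite implications/biconditionals: A → B as ¬A ∨ B.
  ~(exists w. Q(w,w)) | ~(forall y. M(y,y))
Drive negations inward (¬∀x A ≡ ∃x ¬A, ¬∃x A ≡ ∀x ¬A, De Morgan for ∧/∨):
  (forall w. ~Q(w,w)) | (exists y. ~M(y,y))
All bound variables are already distinct, so no renaming is needed.
Pull the quantifiers to the front (each side's bound variable is not free in the other side):
  forall w. exists y. (~Q(w,w) | ~M(y,y))
The prefix is forall w exists y: 1 universal, 1 existential.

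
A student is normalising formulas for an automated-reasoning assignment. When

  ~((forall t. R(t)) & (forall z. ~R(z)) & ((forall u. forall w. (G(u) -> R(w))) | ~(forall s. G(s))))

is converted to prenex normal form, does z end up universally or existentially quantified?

First replace A → B with ¬A ∨ B.
  ~((forall t. R(t)) & (forall z. ~R(z)) & ((forall u. forall w. (~G(u) | R(w))) | ~(forall s. G(s))))
Push ¬ through the quantifiers and connectives to reach negation normal form:
  (exists t. ~R(t)) | (exists z. R(z)) | (exists u. exists w. (G(u) & ~R(w))) & (forall s. G(s))
Extract every quantifier outward, since the variables are now distinct and don't occur free across branches:
  exists t. exists z. exists u. exists w. forall s. (~R(t) | R(z) | G(u) & ~R(w) & G(s))
The quantifier forall z sits under an odd number of negations (counting the antecedent side of each →), so it flips to exists z.

existential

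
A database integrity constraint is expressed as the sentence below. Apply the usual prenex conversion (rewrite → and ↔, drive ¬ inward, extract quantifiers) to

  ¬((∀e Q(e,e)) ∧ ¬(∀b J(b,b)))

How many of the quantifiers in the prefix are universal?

Drive negations inward (¬∀x A ≡ ∃x ¬A, ¬∃x A ≡ ∀x ¬A, De Morgan for ∧/∨):
  (∃e ¬Q(e,e)) ∨ (∀b J(b,b))
All bound variables are already distinct, so no renaming is needed.
Extract every quantifier outward, since the variables are now distinct and don't occur free across branches:
  ∃e ∀b (¬Q(e,e) ∨ J(b,b))
The prefix is ∃e ∀b: 1 universal, 1 existential.

1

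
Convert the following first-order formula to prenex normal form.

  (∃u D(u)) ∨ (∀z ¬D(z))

All bound variables are already distinct, so no renaming is needed.
Pull the quantifiers to the front (each side's bound variable is not free in the other side):
  ∃u ∀z (D(u) ∨ ¬D(z))

∃u ∀z (D(u) ∨ ¬D(z))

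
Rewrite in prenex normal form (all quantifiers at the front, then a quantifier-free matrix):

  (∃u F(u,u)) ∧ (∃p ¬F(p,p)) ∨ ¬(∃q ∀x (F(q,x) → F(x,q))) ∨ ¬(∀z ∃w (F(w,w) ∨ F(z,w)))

Eliminate → and ↔ using ¬ and ∨.
  (∃u F(u,u)) ∧ (∃p ¬F(p,p)) ∨ ¬(∃q ∀x (¬F(q,x) ∨ F(x,q))) ∨ ¬(∀z ∃w (F(w,w) ∨ F(z,w)))
Push ¬ through the quantifiers and connectives to reach negation normal form:
  (∃u F(u,u)) ∧ (∃p ¬F(p,p)) ∨ (∀q ∃x (F(q,x) ∧ ¬F(x,q))) ∨ (∃z ∀w (¬F(w,w) ∧ ¬F(z,w)))
All bound variables are already distinct, so no renaming is needed.
Finally move all quantifiers to the prefix:
  ∃u ∃p ∀q ∃x ∃z ∀w (F(u,u) ∧ ¬F(p,p) ∨ F(q,x) ∧ ¬F(x,q) ∨ ¬F(w,w) ∧ ¬F(z,w))

∃u ∃p ∀q ∃x ∃z ∀w (F(u,u) ∧ ¬F(p,p) ∨ F(q,x) ∧ ¬F(x,q) ∨ ¬F(w,w) ∧ ¬F(z,w))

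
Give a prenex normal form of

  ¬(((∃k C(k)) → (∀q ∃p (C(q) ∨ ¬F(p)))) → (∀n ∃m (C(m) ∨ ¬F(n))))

∀k ∀q ∃p ∃n ∀m ((¬C(k) ∨ C(q) ∨ ¬F(p)) ∧ ¬C(m) ∧ F(n))

Rewrite implications/biconditionals: A → B as ¬A ∨ B.
  ¬(¬(¬(∃k C(k)) ∨ (∀q ∃p (C(q) ∨ ¬F(p)))) ∨ (∀n ∃m (C(m) ∨ ¬F(n))))
Push ¬ through the quantifiers and connectives to reach negation normal form:
  ((∀k ¬C(k)) ∨ (∀q ∃p (C(q) ∨ ¬F(p)))) ∧ (∃n ∀m (¬C(m) ∧ F(n)))
Finally move all quantifiers to the prefix:
  ∀k ∀q ∃p ∃n ∀m ((¬C(k) ∨ C(q) ∨ ¬F(p)) ∧ ¬C(m) ∧ F(n))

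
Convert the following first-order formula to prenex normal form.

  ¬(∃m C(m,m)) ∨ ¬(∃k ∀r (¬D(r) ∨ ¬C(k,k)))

∀m ∀k ∃r (¬C(m,m) ∨ D(r) ∧ C(k,k))

Push ¬ through the quantifiers and connectives to reach negation normal form:
  (∀m ¬C(m,m)) ∨ (∀k ∃r (D(r) ∧ C(k,k)))
All bound variables are already distinct, so no renaming is needed.
Pull the quantifiers to the front (each side's bound variable is not free in the other side):
  ∀m ∀k ∃r (¬C(m,m) ∨ D(r) ∧ C(k,k))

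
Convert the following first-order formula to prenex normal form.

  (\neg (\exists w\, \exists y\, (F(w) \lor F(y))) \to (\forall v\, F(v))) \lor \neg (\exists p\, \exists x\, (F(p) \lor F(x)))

\exists w\, \exists y\, \forall v\, \forall p\, \forall x\, (F(w) \lor F(y) \lor F(v) \lor \neg F(p) \land \neg F(x))

Eliminate → and ↔ using ¬ and ∨.
  \neg \neg (\exists w\, \exists y\, (F(w) \lor F(y))) \lor (\forall v\, F(v)) \lor \neg (\exists p\, \exists x\, (F(p) \lor F(x)))
Move each ¬ inward, flipping quantifiers it crosses:
  (\exists w\, \exists y\, (F(w) \lor F(y))) \lor (\forall v\, F(v)) \lor (\forall p\, \forall x\, (\neg F(p) \land \neg F(x)))
Finally move all quantifiers to the prefix:
  \exists w\, \exists y\, \forall v\, \forall p\, \forall x\, (F(w) \lor F(y) \lor F(v) \lor \neg F(p) \land \neg F(x))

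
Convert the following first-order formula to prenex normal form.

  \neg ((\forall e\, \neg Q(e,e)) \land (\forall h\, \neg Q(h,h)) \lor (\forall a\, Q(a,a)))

Drive negations inward (¬∀x A ≡ ∃x ¬A, ¬∃x A ≡ ∀x ¬A, De Morgan for ∧/∨):
  ((\exists e\, Q(e,e)) \lor (\exists h\, Q(h,h))) \land (\exists a\, \neg Q(a,a))
Finally move all quantifiers to the prefix:
  \exists e\, \exists h\, \exists a\, ((Q(e,e) \lor Q(h,h)) \land \neg Q(a,a))

\exists e\, \exists h\, \exists a\, ((Q(e,e) \lor Q(h,h)) \land \neg Q(a,a))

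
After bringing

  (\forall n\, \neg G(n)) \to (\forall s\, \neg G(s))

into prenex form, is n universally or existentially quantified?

Eliminate → and ↔ using ¬ and ∨.
  \neg (\forall n\, \neg G(n)) \lor (\forall s\, \neg G(s))
Drive negations inward (¬∀x A ≡ ∃x ¬A, ¬∃x A ≡ ∀x ¬A, De Morgan for ∧/∨):
  (\exists n\, G(n)) \lor (\forall s\, \neg G(s))
All bound variables are already distinct, so no renaming is needed.
Finally move all quantifiers to the prefix:
  \exists n\, \forall s\, (G(n) \lor \neg G(s))
The quantifier \forall n sits under an odd number of negations (counting the antecedent side of each →), so it flips to \exists n.

existential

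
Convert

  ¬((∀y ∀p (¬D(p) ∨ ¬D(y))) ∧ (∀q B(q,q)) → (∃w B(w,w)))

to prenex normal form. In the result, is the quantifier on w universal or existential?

Eliminate → and ↔ using ¬ and ∨.
  ¬(¬((∀y ∀p (¬D(p) ∨ ¬D(y))) ∧ (∀q B(q,q))) ∨ (∃w B(w,w)))
Push ¬ through the quantifiers and connectives to reach negation normal form:
  (∀y ∀p (¬D(p) ∨ ¬D(y))) ∧ (∀q B(q,q)) ∧ (∀w ¬B(w,w))
Extract every quantifier outward, since the variables are now distinct and don't occur free across branches:
  ∀y ∀p ∀q ∀w ((¬D(p) ∨ ¬D(y)) ∧ B(q,q) ∧ ¬B(w,w))
The quantifier ∃w sits under an odd number of negations (counting the antecedent side of each →), so it flips to ∀w.

universal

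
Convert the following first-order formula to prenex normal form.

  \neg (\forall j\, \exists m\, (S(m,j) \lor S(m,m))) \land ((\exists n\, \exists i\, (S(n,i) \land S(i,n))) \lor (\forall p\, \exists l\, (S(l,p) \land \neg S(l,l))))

Drive negations inward (¬∀x A ≡ ∃x ¬A, ¬∃x A ≡ ∀x ¬A, De Morgan for ∧/∨):
  (\exists j\, \forall m\, (\neg S(m,j) \land \neg S(m,m))) \land ((\exists n\, \exists i\, (S(n,i) \land S(i,n))) \lor (\forall p\, \exists l\, (S(l,p) \land \neg S(l,l))))
All bound variables are already distinct, so no renaming is needed.
Extract every quantifier outward, since the variables are now distinct and don't occur free across branches:
  \exists j\, \forall m\, \exists n\, \exists i\, \forall p\, \exists l\, (\neg S(m,j) \land \neg S(m,m) \land (S(n,i) \land S(i,n) \lor S(l,p) \land \neg S(l,l)))

\exists j\, \forall m\, \exists n\, \exists i\, \forall p\, \exists l\, (\neg S(m,j) \land \neg S(m,m) \land (S(n,i) \land S(i,n) \lor S(l,p) \land \neg S(l,l)))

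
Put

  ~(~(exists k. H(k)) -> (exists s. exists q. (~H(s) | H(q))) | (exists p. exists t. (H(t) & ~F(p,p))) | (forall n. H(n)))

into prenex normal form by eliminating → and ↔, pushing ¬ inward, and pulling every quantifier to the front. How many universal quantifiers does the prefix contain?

Rewrite implications/biconditionals: A → B as ¬A ∨ B.
  ~(~~(exists k. H(k)) | (exists s. exists q. (~H(s) | H(q))) | (exists p. exists t. (H(t) & ~F(p,p))) | (forall n. H(n)))
Move each ¬ inward, flipping quantifiers it crosses:
  (forall k. ~H(k)) & (forall s. forall q. (H(s) & ~H(q))) & (forall p. forall t. (~H(t) | F(p,p))) & (exists n. ~H(n))
All bound variables are already distinct, so no renaming is needed.
Pull the quantifiers to the front (each side's bound variable is not free in the other side):
  forall k. forall s. forall q. forall p. forall t. exists n. (~H(k) & H(s) & ~H(q) & (~H(t) | F(p,p)) & ~H(n))
The prefix is forall k forall s forall q forall p forall t exists n: 5 universal, 1 existential.

5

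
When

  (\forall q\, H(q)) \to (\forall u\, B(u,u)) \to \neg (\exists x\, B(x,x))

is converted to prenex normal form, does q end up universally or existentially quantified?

existential

First replace A → B with ¬A ∨ B.
  \neg (\forall q\, H(q)) \lor \neg (\forall u\, B(u,u)) \lor \neg (\exists x\, B(x,x))
Move each ¬ inward, flipping quantifiers it crosses:
  (\exists q\, \neg H(q)) \lor (\exists u\, \neg B(u,u)) \lor (\forall x\, \neg B(x,x))
All bound variables are already distinct, so no renaming is needed.
Pull the quantifiers to the front (each side's bound variable is not free in the other side):
  \exists q\, \exists u\, \forall x\, (\neg H(q) \lor \neg B(u,u) \lor \neg B(x,x))
The quantifier \forall q sits under an odd number of negations (counting the antecedent side of each →), so it flips to \exists q.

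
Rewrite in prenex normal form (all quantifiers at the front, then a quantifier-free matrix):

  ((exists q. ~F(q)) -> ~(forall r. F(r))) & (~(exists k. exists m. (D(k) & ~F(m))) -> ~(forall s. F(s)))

forall q. exists r. exists k. exists m. exists s. ((F(q) | ~F(r)) & (D(k) & ~F(m) | ~F(s)))

Rewrite implications/biconditionals: A → B as ¬A ∨ B.
  (~(exists q. ~F(q)) | ~(forall r. F(r))) & (~~(exists k. exists m. (D(k) & ~F(m))) | ~(forall s. F(s)))
Drive negations inward (¬∀x A ≡ ∃x ¬A, ¬∃x A ≡ ∀x ¬A, De Morgan for ∧/∨):
  ((forall q. F(q)) | (exists r. ~F(r))) & ((exists k. exists m. (D(k) & ~F(m))) | (exists s. ~F(s)))
All bound variables are already distinct, so no renaming is needed.
Pull the quantifiers to the front (each side's bound variable is not free in the other side):
  forall q. exists r. exists k. exists m. exists s. ((F(q) | ~F(r)) & (D(k) & ~F(m) | ~F(s)))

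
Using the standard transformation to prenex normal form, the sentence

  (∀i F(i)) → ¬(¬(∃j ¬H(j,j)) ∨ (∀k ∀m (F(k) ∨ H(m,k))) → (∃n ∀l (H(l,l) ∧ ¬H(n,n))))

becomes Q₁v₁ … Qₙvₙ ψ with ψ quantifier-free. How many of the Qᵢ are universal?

Eliminate → and ↔ using ¬ and ∨.
  ¬(∀i F(i)) ∨ ¬(¬(¬(∃j ¬H(j,j)) ∨ (∀k ∀m (F(k) ∨ H(m,k)))) ∨ (∃n ∀l (H(l,l) ∧ ¬H(n,n))))
Move each ¬ inward, flipping quantifiers it crosses:
  (∃i ¬F(i)) ∨ ((∀j H(j,j)) ∨ (∀k ∀m (F(k) ∨ H(m,k)))) ∧ (∀n ∃l (¬H(l,l) ∨ H(n,n)))
All bound variables are already distinct, so no renaming is needed.
Extract every quantifier outward, since the variables are now distinct and don't occur free across branches:
  ∃i ∀j ∀k ∀m ∀n ∃l (¬F(i) ∨ (H(j,j) ∨ F(k) ∨ H(m,k)) ∧ (¬H(l,l) ∨ H(n,n)))
The prefix is ∃i ∀j ∀k ∀m ∀n ∃l: 4 universal, 2 existential.

4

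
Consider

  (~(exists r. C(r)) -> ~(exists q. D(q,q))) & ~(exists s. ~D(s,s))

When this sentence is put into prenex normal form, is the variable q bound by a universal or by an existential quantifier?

Eliminate → and ↔ using ¬ and ∨.
  (~~(exists r. C(r)) | ~(exists q. D(q,q))) & ~(exists s. ~D(s,s))
Move each ¬ inward, flipping quantifiers it crosses:
  ((exists r. C(r)) | (forall q. ~D(q,q))) & (forall s. D(s,s))
All bound variables are already distinct, so no renaming is needed.
Finally move all quantifiers to the prefix:
  exists r. forall q. forall s. ((C(r) | ~D(q,q)) & D(s,s))
The quantifier exists q sits under an odd number of negations (counting the antecedent side of each →), so it flips to forall q.

universal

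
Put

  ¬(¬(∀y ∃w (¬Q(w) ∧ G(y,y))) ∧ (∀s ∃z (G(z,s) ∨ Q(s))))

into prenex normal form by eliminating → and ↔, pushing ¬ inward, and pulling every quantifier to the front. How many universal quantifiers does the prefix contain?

2

Drive negations inward (¬∀x A ≡ ∃x ¬A, ¬∃x A ≡ ∀x ¬A, De Morgan for ∧/∨):
  (∀y ∃w (¬Q(w) ∧ G(y,y))) ∨ (∃s ∀z (¬G(z,s) ∧ ¬Q(s)))
Finally move all quantifiers to the prefix:
  ∀y ∃w ∃s ∀z (¬Q(w) ∧ G(y,y) ∨ ¬G(z,s) ∧ ¬Q(s))
The prefix is ∀y ∃w ∃s ∀z: 2 universal, 2 existential.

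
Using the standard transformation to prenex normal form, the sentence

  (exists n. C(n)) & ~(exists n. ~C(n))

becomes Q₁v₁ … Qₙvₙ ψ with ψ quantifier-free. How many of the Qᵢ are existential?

Drive negations inward (¬∀x A ≡ ∃x ¬A, ¬∃x A ≡ ∀x ¬A, De Morgan for ∧/∨):
  (exists n. C(n)) & (forall n. C(n))
Rename bound variables to avoid capture: n↦x1.
  (exists n. C(n)) & (forall x1. C(x1))
Pull the quantifiers to the front (each side's bound variable is not free in the other side):
  exists n. forall x1. (C(n) & C(x1))
The prefix is exists n forall x1: 1 universal, 1 existential.

1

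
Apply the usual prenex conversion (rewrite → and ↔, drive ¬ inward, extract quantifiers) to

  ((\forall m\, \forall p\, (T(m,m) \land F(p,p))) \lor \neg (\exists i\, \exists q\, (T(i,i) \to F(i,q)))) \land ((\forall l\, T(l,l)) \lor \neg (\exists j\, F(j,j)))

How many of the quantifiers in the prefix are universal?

6

First replace A → B with ¬A ∨ B.
  ((\forall m\, \forall p\, (T(m,m) \land F(p,p))) \lor \neg (\exists i\, \exists q\, (\neg T(i,i) \lor F(i,q)))) \land ((\forall l\, T(l,l)) \lor \neg (\exists j\, F(j,j)))
Move each ¬ inward, flipping quantifiers it crosses:
  ((\forall m\, \forall p\, (T(m,m) \land F(p,p))) \lor (\forall i\, \forall q\, (T(i,i) \land \neg F(i,q)))) \land ((\forall l\, T(l,l)) \lor (\forall j\, \neg F(j,j)))
All bound variables are already distinct, so no renaming is needed.
Pull the quantifiers to the front (each side's bound variable is not free in the other side):
  \forall m\, \forall p\, \forall i\, \forall q\, \forall l\, \forall j\, ((T(m,m) \land F(p,p) \lor T(i,i) \land \neg F(i,q)) \land (T(l,l) \lor \neg F(j,j)))
The prefix is \forall m \forall p \forall i \forall q \forall l \forall j: 6 universal, 0 existential.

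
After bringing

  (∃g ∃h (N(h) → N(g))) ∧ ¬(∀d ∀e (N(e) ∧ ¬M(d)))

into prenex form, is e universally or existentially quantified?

existential

Rewrite implications/biconditionals: A → B as ¬A ∨ B.
  (∃g ∃h (¬N(h) ∨ N(g))) ∧ ¬(∀d ∀e (N(e) ∧ ¬M(d)))
Push ¬ through the quantifiers and connectives to reach negation normal form:
  (∃g ∃h (¬N(h) ∨ N(g))) ∧ (∃d ∃e (¬N(e) ∨ M(d)))
Extract every quantifier outward, since the variables are now distinct and don't occur free across branches:
  ∃g ∃h ∃d ∃e ((¬N(h) ∨ N(g)) ∧ (¬N(e) ∨ M(d)))
The quantifier ∀e sits under an odd number of negations (counting the antecedent side of each →), so it flips to ∃e.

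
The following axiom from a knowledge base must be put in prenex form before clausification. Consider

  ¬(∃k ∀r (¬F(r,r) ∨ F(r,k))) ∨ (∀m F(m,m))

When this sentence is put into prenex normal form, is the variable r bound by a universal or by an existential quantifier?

Push ¬ through the quantifiers and connectives to reach negation normal form:
  (∀k ∃r (F(r,r) ∧ ¬F(r,k))) ∨ (∀m F(m,m))
Pull the quantifiers to the front (each side's bound variable is not free in the other side):
  ∀k ∃r ∀m (F(r,r) ∧ ¬F(r,k) ∨ F(m,m))
The quantifier ∀r sits under an odd number of negations, so it flips to ∃r.

existential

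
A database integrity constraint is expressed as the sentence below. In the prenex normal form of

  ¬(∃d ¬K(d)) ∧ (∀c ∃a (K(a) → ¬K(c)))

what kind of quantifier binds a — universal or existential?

Rewrite implications/biconditionals: A → B as ¬A ∨ B.
  ¬(∃d ¬K(d)) ∧ (∀c ∃a (¬K(a) ∨ ¬K(c)))
Move each ¬ inward, flipping quantifiers it crosses:
  (∀d K(d)) ∧ (∀c ∃a (¬K(a) ∨ ¬K(c)))
All bound variables are already distinct, so no renaming is needed.
Pull the quantifiers to the front (each side's bound variable is not free in the other side):
  ∀d ∀c ∃a (K(d) ∧ (¬K(a) ∨ ¬K(c)))
The quantifier ∃a sits under an even number of negations (counting the antecedent side of each →), so it remains existential.

existential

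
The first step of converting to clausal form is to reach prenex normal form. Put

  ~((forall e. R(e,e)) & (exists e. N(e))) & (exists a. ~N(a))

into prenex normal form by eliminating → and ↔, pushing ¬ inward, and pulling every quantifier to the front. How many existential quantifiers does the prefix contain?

2

Push ¬ through the quantifiers and connectives to reach negation normal form:
  ((exists e. ~R(e,e)) | (forall e. ~N(e))) & (exists a. ~N(a))
Give each quantifier a distinct variable: e↦u1.
  ((exists e. ~R(e,e)) | (forall u1. ~N(u1))) & (exists a. ~N(a))
Pull the quantifiers to the front (each side's bound variable is not free in the other side):
  exists e. forall u1. exists a. ((~R(e,e) | ~N(u1)) & ~N(a))
The prefix is exists e forall u1 exists a: 1 universal, 2 existential.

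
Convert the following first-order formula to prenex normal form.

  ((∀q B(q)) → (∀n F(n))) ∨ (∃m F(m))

∃q ∀n ∃m (¬B(q) ∨ F(n) ∨ F(m))

Rewrite implications/biconditionals: A → B as ¬A ∨ B.
  ¬(∀q B(q)) ∨ (∀n F(n)) ∨ (∃m F(m))
Move each ¬ inward, flipping quantifiers it crosses:
  (∃q ¬B(q)) ∨ (∀n F(n)) ∨ (∃m F(m))
All bound variables are already distinct, so no renaming is needed.
Pull the quantifiers to the front (each side's bound variable is not free in the other side):
  ∃q ∀n ∃m (¬B(q) ∨ F(n) ∨ F(m))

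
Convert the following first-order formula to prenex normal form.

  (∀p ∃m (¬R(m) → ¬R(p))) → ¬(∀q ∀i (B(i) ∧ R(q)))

First replace A → B with ¬A ∨ B.
  ¬(∀p ∃m (¬¬R(m) ∨ ¬R(p))) ∨ ¬(∀q ∀i (B(i) ∧ R(q)))
Drive negations inward (¬∀x A ≡ ∃x ¬A, ¬∃x A ≡ ∀x ¬A, De Morgan for ∧/∨):
  (∃p ∀m (¬R(m) ∧ R(p))) ∨ (∃q ∃i (¬B(i) ∨ ¬R(q)))
All bound variables are already distinct, so no renaming is needed.
Extract every quantifier outward, since the variables are now distinct and don't occur free across branches:
  ∃p ∀m ∃q ∃i (¬R(m) ∧ R(p) ∨ ¬B(i) ∨ ¬R(q))

∃p ∀m ∃q ∃i (¬R(m) ∧ R(p) ∨ ¬B(i) ∨ ¬R(q))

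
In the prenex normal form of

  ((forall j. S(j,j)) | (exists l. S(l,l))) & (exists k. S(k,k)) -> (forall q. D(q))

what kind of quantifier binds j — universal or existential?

Eliminate → and ↔ using ¬ and ∨.
  ~(((forall j. S(j,j)) | (exists l. S(l,l))) & (exists k. S(k,k))) | (forall q. D(q))
Drive negations inward (¬∀x A ≡ ∃x ¬A, ¬∃x A ≡ ∀x ¬A, De Morgan for ∧/∨):
  (exists j. ~S(j,j)) & (forall l. ~S(l,l)) | (forall k. ~S(k,k)) | (forall q. D(q))
All bound variables are already distinct, so no renaming is needed.
Extract every quantifier outward, since the variables are now distinct and don't occur free across branches:
  exists j. forall l. forall k. forall q. (~S(j,j) & ~S(l,l) | ~S(k,k) | D(q))
The quantifier forall j sits under an odd number of negations (counting the antecedent side of each →), so it flips to exists j.

existential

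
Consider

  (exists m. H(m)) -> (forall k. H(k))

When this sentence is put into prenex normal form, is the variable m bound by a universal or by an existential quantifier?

First replace A → B with ¬A ∨ B.
  ~(exists m. H(m)) | (forall k. H(k))
Push ¬ through the quantifiers and connectives to reach negation normal form:
  (forall m. ~H(m)) | (forall k. H(k))
Extract every quantifier outward, since the variables are now distinct and don't occur free across branches:
  forall m. forall k. (~H(m) | H(k))
The quantifier exists m sits under an odd number of negations (counting the antecedent side of each →), so it flips to forall m.

universal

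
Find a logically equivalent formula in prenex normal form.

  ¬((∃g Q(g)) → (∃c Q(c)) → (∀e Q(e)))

∃g ∃c ∃e (Q(g) ∧ Q(c) ∧ ¬Q(e))

Eliminate → and ↔ using ¬ and ∨.
  ¬(¬(∃g Q(g)) ∨ ¬(∃c Q(c)) ∨ (∀e Q(e)))
Drive negations inward (¬∀x A ≡ ∃x ¬A, ¬∃x A ≡ ∀x ¬A, De Morgan for ∧/∨):
  (∃g Q(g)) ∧ (∃c Q(c)) ∧ (∃e ¬Q(e))
All bound variables are already distinct, so no renaming is needed.
Pull the quantifiers to the front (each side's bound variable is not free in the other side):
  ∃g ∃c ∃e (Q(g) ∧ Q(c) ∧ ¬Q(e))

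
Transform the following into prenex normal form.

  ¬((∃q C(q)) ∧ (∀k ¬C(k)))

Move each ¬ inward, flipping quantifiers it crosses:
  (∀q ¬C(q)) ∨ (∃k C(k))
All bound variables are already distinct, so no renaming is needed.
Finally move all quantifiers to the prefix:
  ∀q ∃k (¬C(q) ∨ C(k))

∀q ∃k (¬C(q) ∨ C(k))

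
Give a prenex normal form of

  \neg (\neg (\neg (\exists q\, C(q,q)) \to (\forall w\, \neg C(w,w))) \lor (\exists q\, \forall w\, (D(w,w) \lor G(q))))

\exists q\, \forall w\, \forall s\, \exists u\, ((C(q,q) \lor \neg C(w,w)) \land \neg D(u,u) \land \neg G(s))

Eliminate → and ↔ using ¬ and ∨.
  \neg (\neg (\neg \neg (\exists q\, C(q,q)) \lor (\forall w\, \neg C(w,w))) \lor (\exists q\, \forall w\, (D(w,w) \lor G(q))))
Drive negations inward (¬∀x A ≡ ∃x ¬A, ¬∃x A ≡ ∀x ¬A, De Morgan for ∧/∨):
  ((\exists q\, C(q,q)) \lor (\forall w\, \neg C(w,w))) \land (\forall q\, \exists w\, (\neg D(w,w) \land \neg G(q)))
Rename bound variables to avoid capture: q↦s, w↦u.
  ((\exists q\, C(q,q)) \lor (\forall w\, \neg C(w,w))) \land (\forall s\, \exists u\, (\neg D(u,u) \land \neg G(s)))
Finally move all quantifiers to the prefix:
  \exists q\, \forall w\, \forall s\, \exists u\, ((C(q,q) \lor \neg C(w,w)) \land \neg D(u,u) \land \neg G(s))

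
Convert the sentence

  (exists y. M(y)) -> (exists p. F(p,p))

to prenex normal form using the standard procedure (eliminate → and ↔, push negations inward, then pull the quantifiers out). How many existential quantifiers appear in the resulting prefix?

First replace A → B with ¬A ∨ B.
  ~(exists y. M(y)) | (exists p. F(p,p))
Drive negations inward (¬∀x A ≡ ∃x ¬A, ¬∃x A ≡ ∀x ¬A, De Morgan for ∧/∨):
  (forall y. ~M(y)) | (exists p. F(p,p))
Extract every quantifier outward, since the variables are now distinct and don't occur free across branches:
  forall y. exists p. (~M(y) | F(p,p))
The prefix is forall y exists p: 1 universal, 1 existential.

1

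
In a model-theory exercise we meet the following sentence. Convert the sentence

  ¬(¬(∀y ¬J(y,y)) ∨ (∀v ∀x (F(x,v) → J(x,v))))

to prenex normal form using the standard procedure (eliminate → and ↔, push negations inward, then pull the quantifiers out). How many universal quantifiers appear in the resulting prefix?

1

First replace A → B with ¬A ∨ B.
  ¬(¬(∀y ¬J(y,y)) ∨ (∀v ∀x (¬F(x,v) ∨ J(x,v))))
Move each ¬ inward, flipping quantifiers it crosses:
  (∀y ¬J(y,y)) ∧ (∃v ∃x (F(x,v) ∧ ¬J(x,v)))
All bound variables are already distinct, so no renaming is needed.
Extract every quantifier outward, since the variables are now distinct and don't occur free across branches:
  ∀y ∃v ∃x (¬J(y,y) ∧ F(x,v) ∧ ¬J(x,v))
The prefix is ∀y ∃v ∃x: 1 universal, 2 existential.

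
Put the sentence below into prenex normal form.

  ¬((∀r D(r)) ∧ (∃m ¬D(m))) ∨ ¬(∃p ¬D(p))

∃r ∀m ∀p (¬D(r) ∨ D(m) ∨ D(p))

Move each ¬ inward, flipping quantifiers it crosses:
  (∃r ¬D(r)) ∨ (∀m D(m)) ∨ (∀p D(p))
Finally move all quantifiers to the prefix:
  ∃r ∀m ∀p (¬D(r) ∨ D(m) ∨ D(p))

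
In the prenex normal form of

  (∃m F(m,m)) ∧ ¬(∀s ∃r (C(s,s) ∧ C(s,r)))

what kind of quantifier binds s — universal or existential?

existential

Drive negations inward (¬∀x A ≡ ∃x ¬A, ¬∃x A ≡ ∀x ¬A, De Morgan for ∧/∨):
  (∃m F(m,m)) ∧ (∃s ∀r (¬C(s,s) ∨ ¬C(s,r)))
All bound variables are already distinct, so no renaming is needed.
Finally move all quantifiers to the prefix:
  ∃m ∃s ∀r (F(m,m) ∧ (¬C(s,s) ∨ ¬C(s,r)))
The quantifier ∀s sits under an odd number of negations, so it flips to ∃s.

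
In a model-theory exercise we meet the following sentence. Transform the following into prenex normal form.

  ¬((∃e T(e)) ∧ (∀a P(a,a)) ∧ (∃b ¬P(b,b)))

Move each ¬ inward, flipping quantifiers it crosses:
  (∀e ¬T(e)) ∨ (∃a ¬P(a,a)) ∨ (∀b P(b,b))
Pull the quantifiers to the front (each side's bound variable is not free in the other side):
  ∀e ∃a ∀b (¬T(e) ∨ ¬P(a,a) ∨ P(b,b))

∀e ∃a ∀b (¬T(e) ∨ ¬P(a,a) ∨ P(b,b))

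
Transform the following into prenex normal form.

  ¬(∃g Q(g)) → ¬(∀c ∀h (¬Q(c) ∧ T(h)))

∃g ∃c ∃h (Q(g) ∨ Q(c) ∨ ¬T(h))

Eliminate → and ↔ using ¬ and ∨.
  ¬¬(∃g Q(g)) ∨ ¬(∀c ∀h (¬Q(c) ∧ T(h)))
Move each ¬ inward, flipping quantifiers it crosses:
  (∃g Q(g)) ∨ (∃c ∃h (Q(c) ∨ ¬T(h)))
Extract every quantifier outward, since the variables are now distinct and don't occur free across branches:
  ∃g ∃c ∃h (Q(g) ∨ Q(c) ∨ ¬T(h))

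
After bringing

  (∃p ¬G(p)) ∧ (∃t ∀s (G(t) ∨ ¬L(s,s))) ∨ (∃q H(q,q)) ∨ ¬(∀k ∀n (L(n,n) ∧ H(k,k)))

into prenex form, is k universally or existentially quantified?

existential

Drive negations inward (¬∀x A ≡ ∃x ¬A, ¬∃x A ≡ ∀x ¬A, De Morgan for ∧/∨):
  (∃p ¬G(p)) ∧ (∃t ∀s (G(t) ∨ ¬L(s,s))) ∨ (∃q H(q,q)) ∨ (∃k ∃n (¬L(n,n) ∨ ¬H(k,k)))
All bound variables are already distinct, so no renaming is needed.
Pull the quantifiers to the front (each side's bound variable is not free in the other side):
  ∃p ∃t ∀s ∃q ∃k ∃n (¬G(p) ∧ (G(t) ∨ ¬L(s,s)) ∨ H(q,q) ∨ ¬L(n,n) ∨ ¬H(k,k))
The quantifier ∀k sits under an odd number of negations, so it flips to ∃k.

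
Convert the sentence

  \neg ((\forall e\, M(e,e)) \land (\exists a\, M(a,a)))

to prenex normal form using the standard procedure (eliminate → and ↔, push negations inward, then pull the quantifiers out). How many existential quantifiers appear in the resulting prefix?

1

Push ¬ through the quantifiers and connectives to reach negation normal form:
  (\exists e\, \neg M(e,e)) \lor (\forall a\, \neg M(a,a))
Extract every quantifier outward, since the variables are now distinct and don't occur free across branches:
  \exists e\, \forall a\, (\neg M(e,e) \lor \neg M(a,a))
The prefix is \exists e \forall a: 1 universal, 1 existential.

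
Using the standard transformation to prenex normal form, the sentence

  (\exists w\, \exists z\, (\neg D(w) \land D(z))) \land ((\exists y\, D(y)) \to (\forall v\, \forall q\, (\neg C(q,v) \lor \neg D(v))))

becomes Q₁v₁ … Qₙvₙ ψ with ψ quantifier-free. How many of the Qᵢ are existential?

Eliminate → and ↔ using ¬ and ∨.
  (\exists w\, \exists z\, (\neg D(w) \land D(z))) \land (\neg (\exists y\, D(y)) \lor (\forall v\, \forall q\, (\neg C(q,v) \lor \neg D(v))))
Move each ¬ inward, flipping quantifiers it crosses:
  (\exists w\, \exists z\, (\neg D(w) \land D(z))) \land ((\forall y\, \neg D(y)) \lor (\forall v\, \forall q\, (\neg C(q,v) \lor \neg D(v))))
All bound variables are already distinct, so no renaming is needed.
Pull the quantifiers to the front (each side's bound variable is not free in the other side):
  \exists w\, \exists z\, \forall y\, \forall v\, \forall q\, (\neg D(w) \land D(z) \land (\neg D(y) \lor \neg C(q,v) \lor \neg D(v)))
The prefix is \exists w \exists z \forall y \forall v \forall q: 3 universal, 2 existential.

2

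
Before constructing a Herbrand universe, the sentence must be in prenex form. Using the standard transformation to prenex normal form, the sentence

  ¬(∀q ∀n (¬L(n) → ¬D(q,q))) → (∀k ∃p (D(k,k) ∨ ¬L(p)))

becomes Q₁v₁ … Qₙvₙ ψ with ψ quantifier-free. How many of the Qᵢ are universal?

3

Eliminate → and ↔ using ¬ and ∨.
  ¬¬(∀q ∀n (¬¬L(n) ∨ ¬D(q,q))) ∨ (∀k ∃p (D(k,k) ∨ ¬L(p)))
Drive negations inward (¬∀x A ≡ ∃x ¬A, ¬∃x A ≡ ∀x ¬A, De Morgan for ∧/∨):
  (∀q ∀n (L(n) ∨ ¬D(q,q))) ∨ (∀k ∃p (D(k,k) ∨ ¬L(p)))
All bound variables are already distinct, so no renaming is needed.
Pull the quantifiers to the front (each side's bound variable is not free in the other side):
  ∀q ∀n ∀k ∃p (L(n) ∨ ¬D(q,q) ∨ D(k,k) ∨ ¬L(p))
The prefix is ∀q ∀n ∀k ∃p: 3 universal, 1 existential.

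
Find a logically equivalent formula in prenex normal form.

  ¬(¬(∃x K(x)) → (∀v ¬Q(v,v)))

Eliminate → and ↔ using ¬ and ∨.
  ¬(¬¬(∃x K(x)) ∨ (∀v ¬Q(v,v)))
Drive negations inward (¬∀x A ≡ ∃x ¬A, ¬∃x A ≡ ∀x ¬A, De Morgan for ∧/∨):
  (∀x ¬K(x)) ∧ (∃v Q(v,v))
Extract every quantifier outward, since the variables are now distinct and don't occur free across branches:
  ∀x ∃v (¬K(x) ∧ Q(v,v))

∀x ∃v (¬K(x) ∧ Q(v,v))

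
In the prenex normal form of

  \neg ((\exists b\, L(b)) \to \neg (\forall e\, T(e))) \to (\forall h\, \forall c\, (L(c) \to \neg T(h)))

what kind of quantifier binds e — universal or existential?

existential

Rewrite implications/biconditionals: A → B as ¬A ∨ B.
  \neg \neg (\neg (\exists b\, L(b)) \lor \neg (\forall e\, T(e))) \lor (\forall h\, \forall c\, (\neg L(c) \lor \neg T(h)))
Push ¬ through the quantifiers and connectives to reach negation normal form:
  (\forall b\, \neg L(b)) \lor (\exists e\, \neg T(e)) \lor (\forall h\, \forall c\, (\neg L(c) \lor \neg T(h)))
Pull the quantifiers to the front (each side's bound variable is not free in the other side):
  \forall b\, \exists e\, \forall h\, \forall c\, (\neg L(b) \lor \neg T(e) \lor \neg L(c) \lor \neg T(h))
The quantifier \forall e sits under an odd number of negations (counting the antecedent side of each →), so it flips to \exists e.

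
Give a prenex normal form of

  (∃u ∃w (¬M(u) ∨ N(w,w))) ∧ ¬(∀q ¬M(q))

Drive negations inward (¬∀x A ≡ ∃x ¬A, ¬∃x A ≡ ∀x ¬A, De Morgan for ∧/∨):
  (∃u ∃w (¬M(u) ∨ N(w,w))) ∧ (∃q M(q))
All bound variables are already distinct, so no renaming is needed.
Finally move all quantifiers to the prefix:
  ∃u ∃w ∃q ((¬M(u) ∨ N(w,w)) ∧ M(q))

∃u ∃w ∃q ((¬M(u) ∨ N(w,w)) ∧ M(q))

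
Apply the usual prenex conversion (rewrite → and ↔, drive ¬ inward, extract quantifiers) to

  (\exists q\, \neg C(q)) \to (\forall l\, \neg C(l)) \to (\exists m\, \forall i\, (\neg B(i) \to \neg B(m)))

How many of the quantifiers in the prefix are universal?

2

Rewrite implications/biconditionals: A → B as ¬A ∨ B.
  \neg (\exists q\, \neg C(q)) \lor \neg (\forall l\, \neg C(l)) \lor (\exists m\, \forall i\, (\neg \neg B(i) \lor \neg B(m)))
Drive negations inward (¬∀x A ≡ ∃x ¬A, ¬∃x A ≡ ∀x ¬A, De Morgan for ∧/∨):
  (\forall q\, C(q)) \lor (\exists l\, C(l)) \lor (\exists m\, \forall i\, (B(i) \lor \neg B(m)))
All bound variables are already distinct, so no renaming is needed.
Finally move all quantifiers to the prefix:
  \forall q\, \exists l\, \exists m\, \forall i\, (C(q) \lor C(l) \lor B(i) \lor \neg B(m))
The prefix is \forall q \exists l \exists m \forall i: 2 universal, 2 existential.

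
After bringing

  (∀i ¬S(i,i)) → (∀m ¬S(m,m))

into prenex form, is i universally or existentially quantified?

Rewrite implications/biconditionals: A → B as ¬A ∨ B.
  ¬(∀i ¬S(i,i)) ∨ (∀m ¬S(m,m))
Push ¬ through the quantifiers and connectives to reach negation normal form:
  (∃i S(i,i)) ∨ (∀m ¬S(m,m))
All bound variables are already distinct, so no renaming is needed.
Extract every quantifier outward, since the variables are now distinct and don't occur free across branches:
  ∃i ∀m (S(i,i) ∨ ¬S(m,m))
The quantifier ∀i sits under an odd number of negations (counting the antecedent side of each →), so it flips to ∃i.

existential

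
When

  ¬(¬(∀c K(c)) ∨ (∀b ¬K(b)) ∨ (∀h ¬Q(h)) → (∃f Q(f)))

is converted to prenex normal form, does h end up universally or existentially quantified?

First replace A → B with ¬A ∨ B.
  ¬(¬(¬(∀c K(c)) ∨ (∀b ¬K(b)) ∨ (∀h ¬Q(h))) ∨ (∃f Q(f)))
Move each ¬ inward, flipping quantifiers it crosses:
  ((∃c ¬K(c)) ∨ (∀b ¬K(b)) ∨ (∀h ¬Q(h))) ∧ (∀f ¬Q(f))
Extract every quantifier outward, since the variables are now distinct and don't occur free across branches:
  ∃c ∀b ∀h ∀f ((¬K(c) ∨ ¬K(b) ∨ ¬Q(h)) ∧ ¬Q(f))
The quantifier ∀h sits under an even number of negations (counting the antecedent side of each →), so it remains universal.

universal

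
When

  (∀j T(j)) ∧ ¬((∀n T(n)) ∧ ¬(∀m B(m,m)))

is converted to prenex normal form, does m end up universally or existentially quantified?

Drive negations inward (¬∀x A ≡ ∃x ¬A, ¬∃x A ≡ ∀x ¬A, De Morgan for ∧/∨):
  (∀j T(j)) ∧ ((∃n ¬T(n)) ∨ (∀m B(m,m)))
Finally move all quantifiers to the prefix:
  ∀j ∃n ∀m (T(j) ∧ (¬T(n) ∨ B(m,m)))
The quantifier ∀m sits under an even number of negations, so it remains universal.

universal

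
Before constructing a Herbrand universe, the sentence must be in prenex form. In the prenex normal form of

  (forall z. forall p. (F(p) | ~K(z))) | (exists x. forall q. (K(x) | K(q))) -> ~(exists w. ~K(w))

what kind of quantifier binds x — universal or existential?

First replace A → B with ¬A ∨ B.
  ~((forall z. forall p. (F(p) | ~K(z))) | (exists x. forall q. (K(x) | K(q)))) | ~(exists w. ~K(w))
Move each ¬ inward, flipping quantifiers it crosses:
  (exists z. exists p. (~F(p) & K(z))) & (forall x. exists q. (~K(x) & ~K(q))) | (forall w. K(w))
Extract every quantifier outward, since the variables are now distinct and don't occur free across branches:
  exists z. exists p. forall x. exists q. forall w. (~F(p) & K(z) & ~K(x) & ~K(q) | K(w))
The quantifier exists x sits under an odd number of negations (counting the antecedent side of each →), so it flips to forall x.

universal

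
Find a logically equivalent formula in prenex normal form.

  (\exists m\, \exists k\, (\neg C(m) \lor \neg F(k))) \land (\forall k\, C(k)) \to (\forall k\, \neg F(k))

\forall m\, \forall k\, \exists w1\, \forall x1\, (C(m) \land F(k) \lor \neg C(w1) \lor \neg F(x1))

Rewrite implications/biconditionals: A → B as ¬A ∨ B.
  \neg ((\exists m\, \exists k\, (\neg C(m) \lor \neg F(k))) \land (\forall k\, C(k))) \lor (\forall k\, \neg F(k))
Move each ¬ inward, flipping quantifiers it crosses:
  (\forall m\, \forall k\, (C(m) \land F(k))) \lor (\exists k\, \neg C(k)) \lor (\forall k\, \neg F(k))
Standardize variables apart so no two quantifiers bind the same name: k↦w1, k↦x1.
  (\forall m\, \forall k\, (C(m) \land F(k))) \lor (\exists w1\, \neg C(w1)) \lor (\forall x1\, \neg F(x1))
Extract every quantifier outward, since the variables are now distinct and don't occur free across branches:
  \forall m\, \forall k\, \exists w1\, \forall x1\, (C(m) \land F(k) \lor \neg C(w1) \lor \neg F(x1))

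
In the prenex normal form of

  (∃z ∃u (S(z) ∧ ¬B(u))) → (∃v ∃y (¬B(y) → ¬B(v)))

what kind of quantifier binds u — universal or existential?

First replace A → B with ¬A ∨ B.
  ¬(∃z ∃u (S(z) ∧ ¬B(u))) ∨ (∃v ∃y (¬¬B(y) ∨ ¬B(v)))
Push ¬ through the quantifiers and connectives to reach negation normal form:
  (∀z ∀u (¬S(z) ∨ B(u))) ∨ (∃v ∃y (B(y) ∨ ¬B(v)))
Pull the quantifiers to the front (each side's bound variable is not free in the other side):
  ∀z ∀u ∃v ∃y (¬S(z) ∨ B(u) ∨ B(y) ∨ ¬B(v))
The quantifier ∃u sits under an odd number of negations (counting the antecedent side of each →), so it flips to ∀u.

universal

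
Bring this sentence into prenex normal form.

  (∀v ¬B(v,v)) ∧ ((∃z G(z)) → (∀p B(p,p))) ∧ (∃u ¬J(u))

∀v ∀z ∀p ∃u (¬B(v,v) ∧ (¬G(z) ∨ B(p,p)) ∧ ¬J(u))

Rewrite implications/biconditionals: A → B as ¬A ∨ B.
  (∀v ¬B(v,v)) ∧ (¬(∃z G(z)) ∨ (∀p B(p,p))) ∧ (∃u ¬J(u))
Move each ¬ inward, flipping quantifiers it crosses:
  (∀v ¬B(v,v)) ∧ ((∀z ¬G(z)) ∨ (∀p B(p,p))) ∧ (∃u ¬J(u))
All bound variables are already distinct, so no renaming is needed.
Pull the quantifiers to the front (each side's bound variable is not free in the other side):
  ∀v ∀z ∀p ∃u (¬B(v,v) ∧ (¬G(z) ∨ B(p,p)) ∧ ¬J(u))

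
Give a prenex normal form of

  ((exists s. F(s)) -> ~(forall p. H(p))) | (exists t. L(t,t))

forall s. exists p. exists t. (~F(s) | ~H(p) | L(t,t))

First replace A → B with ¬A ∨ B.
  ~(exists s. F(s)) | ~(forall p. H(p)) | (exists t. L(t,t))
Move each ¬ inward, flipping quantifiers it crosses:
  (forall s. ~F(s)) | (exists p. ~H(p)) | (exists t. L(t,t))
All bound variables are already distinct, so no renaming is needed.
Pull the quantifiers to the front (each side's bound variable is not free in the other side):
  forall s. exists p. exists t. (~F(s) | ~H(p) | L(t,t))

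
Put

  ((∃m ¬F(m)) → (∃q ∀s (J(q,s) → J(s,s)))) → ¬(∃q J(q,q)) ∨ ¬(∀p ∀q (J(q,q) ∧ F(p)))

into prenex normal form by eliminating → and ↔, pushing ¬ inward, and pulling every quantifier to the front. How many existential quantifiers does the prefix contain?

4

Rewrite implications/biconditionals: A → B as ¬A ∨ B.
  ¬(¬(∃m ¬F(m)) ∨ (∃q ∀s (¬J(q,s) ∨ J(s,s)))) ∨ ¬(∃q J(q,q)) ∨ ¬(∀p ∀q (J(q,q) ∧ F(p)))
Drive negations inward (¬∀x A ≡ ∃x ¬A, ¬∃x A ≡ ∀x ¬A, De Morgan for ∧/∨):
  (∃m ¬F(m)) ∧ (∀q ∃s (J(q,s) ∧ ¬J(s,s))) ∨ (∀q ¬J(q,q)) ∨ (∃p ∃q (¬J(q,q) ∨ ¬F(p)))
Rename bound variables to avoid capture: q↦c, q↦z1.
  (∃m ¬F(m)) ∧ (∀q ∃s (J(q,s) ∧ ¬J(s,s))) ∨ (∀c ¬J(c,c)) ∨ (∃p ∃z1 (¬J(z1,z1) ∨ ¬F(p)))
Finally move all quantifiers to the prefix:
  ∃m ∀q ∃s ∀c ∃p ∃z1 (¬F(m) ∧ J(q,s) ∧ ¬J(s,s) ∨ ¬J(c,c) ∨ ¬J(z1,z1) ∨ ¬F(p))
The prefix is ∃m ∀q ∃s ∀c ∃p ∃z1: 2 universal, 4 existential.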